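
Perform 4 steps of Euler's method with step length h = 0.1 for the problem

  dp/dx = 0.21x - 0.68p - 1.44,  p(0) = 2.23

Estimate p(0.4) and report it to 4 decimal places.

Euler: p_{n+1} = p_n + h·f(x_n, p_n).
x=0.000000, p=2.230000: f=-2.956400 → p ← 2.230000 + 0.1·(-2.956400) = 1.934360
x=0.100000, p=1.934360: f=-2.734365 → p ← 1.934360 + 0.1·(-2.734365) = 1.660924
x=0.200000, p=1.660924: f=-2.527428 → p ← 1.660924 + 0.1·(-2.527428) = 1.408181
x=0.300000, p=1.408181: f=-2.334563 → p ← 1.408181 + 0.1·(-2.334563) = 1.174724
p(0.4) ≈ 1.1747

1.1747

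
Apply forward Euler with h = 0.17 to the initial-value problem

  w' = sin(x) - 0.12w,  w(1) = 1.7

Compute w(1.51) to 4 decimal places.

2.0542

Euler: w_{n+1} = w_n + h·f(x_n, w_n).
x=1.000000, w=1.700000: f=0.637471 → w ← 1.700000 + 0.17·0.637471 = 1.808370
x=1.170000, w=1.808370: f=0.703746 → w ← 1.808370 + 0.17·0.703746 = 1.928007
x=1.340000, w=1.928007: f=0.742124 → w ← 1.928007 + 0.17·0.742124 = 2.054168
w(1.51) ≈ 2.0542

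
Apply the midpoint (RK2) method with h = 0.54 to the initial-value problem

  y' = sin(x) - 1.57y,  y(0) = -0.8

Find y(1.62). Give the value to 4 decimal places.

0.3955

Midpoint: k1 = f(x_n, y_n); k2 = f(x_n + h/2, y_n + (h/2)·k1); y_{n+1} = y_n + h·k2.
x=0.000000, y=-0.800000:
  k1 = f(0.000000, -0.800000) = 1.256000
  k2 = f(0.270000, -0.460880) = 0.990313
  y ← -0.800000 + 0.54·0.990313 = -0.265231
x=0.540000, y=-0.265231:
  k1 = f(0.540000, -0.265231) = 0.930549
  k2 = f(0.810000, -0.013983) = 0.746240
  y ← -0.265231 + 0.54·0.746240 = 0.137739
x=1.080000, y=0.137739:
  k1 = f(1.080000, 0.137739) = 0.665708
  k2 = f(1.350000, 0.317480) = 0.477280
  y ← 0.137739 + 0.54·0.477280 = 0.395470
y(1.62) ≈ 0.3955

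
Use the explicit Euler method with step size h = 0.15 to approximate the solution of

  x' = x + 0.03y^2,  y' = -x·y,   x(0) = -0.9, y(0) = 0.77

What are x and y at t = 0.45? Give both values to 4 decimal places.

-1.3567, 1.1885

Euler on (x,y): x_{n+1} = x_n + h·x', y_{n+1} = y_n + h·y'.
0.000000: (-0.900000, 0.770000); f=(-0.882213, 0.693000) → (-1.032332, 0.873950)
0.150000: (-1.032332, 0.873950); f=(-1.009418, 0.902207) → (-1.183745, 1.009281)
0.300000: (-1.183745, 1.009281); f=(-1.153185, 1.194731) → (-1.356722, 1.188491)
(x(0.45), y(0.45)) ≈ (-1.3567, 1.1885)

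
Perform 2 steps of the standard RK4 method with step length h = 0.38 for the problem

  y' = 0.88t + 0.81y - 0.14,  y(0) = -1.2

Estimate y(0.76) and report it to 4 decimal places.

RK4: k1 = f(t_n, y_n); k2 = f(t_n + h/2, y_n + (h/2)·k1); k3 = f(t_n + h/2, y_n + (h/2)·k2); k4 = f(t_n + h, y_n + h·k3); y_{n+1} = y_n + (h/6)·(k1 + 2k2 + 2k3 + k4).
t=0.000000, y=-1.200000:
  k1 = f(0.000000, -1.200000) = -1.112000
  k2 = f(0.190000, -1.411280) = -1.115937
  k3 = f(0.190000, -1.412028) = -1.116543
  k4 = f(0.380000, -1.624286) = -1.121272
  y ← -1.200000 + (0.38/6)·(k1 + 2k2 + 2k3 + k4) = -1.624221
t=0.380000, y=-1.624221:
  k1 = f(0.380000, -1.624221) = -1.121219
  k2 = f(0.570000, -1.837253) = -1.126575
  k3 = f(0.570000, -1.838271) = -1.127399
  k4 = f(0.760000, -2.052633) = -1.133833
  y ← -1.624221 + (0.38/6)·(k1 + 2k2 + 2k3 + k4) = -2.052545
y(0.76) ≈ -2.0525

-2.0525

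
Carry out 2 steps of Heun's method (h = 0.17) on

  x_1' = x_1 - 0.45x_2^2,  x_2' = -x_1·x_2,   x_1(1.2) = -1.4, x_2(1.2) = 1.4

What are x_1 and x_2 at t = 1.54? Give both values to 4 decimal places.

Heun on (x_1,x_2): k1 = f(t_n, state_n); k2 = f(t_n + h, state_n + h·k1); state_{n+1} = state_n + (h/2)·(k1 + k2).
1.200000: (-1.400000, 1.400000)
  k1 = (-2.282000, 1.960000)
  predictor → (-1.787940, 1.733200)
  k2 = (-3.139732, 3.098858)
  → (-1.860847, 1.830003)
1.370000: (-1.860847, 1.830003)
  k1 = (-3.367857, 3.405356)
  predictor → (-2.433383, 2.408913)
  k2 = (-5.044672, 5.861809)
  → (-2.575912, 2.617712)
(x_1(1.54), x_2(1.54)) ≈ (-2.5759, 2.6177)

-2.5759, 2.6177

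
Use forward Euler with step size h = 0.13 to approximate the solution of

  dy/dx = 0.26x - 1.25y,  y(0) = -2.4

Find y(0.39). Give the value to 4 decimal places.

Euler: y_{n+1} = y_n + h·f(x_n, y_n).
x=0.000000, y=-2.400000: f=3.000000 → y ← -2.400000 + 0.13·3.000000 = -2.010000
x=0.130000, y=-2.010000: f=2.546300 → y ← -2.010000 + 0.13·2.546300 = -1.678981
x=0.260000, y=-1.678981: f=2.166326 → y ← -1.678981 + 0.13·2.166326 = -1.397359
y(0.39) ≈ -1.3974

-1.3974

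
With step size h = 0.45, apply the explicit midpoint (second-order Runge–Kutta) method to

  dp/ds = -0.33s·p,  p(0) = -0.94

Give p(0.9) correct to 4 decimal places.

-0.8206

Midpoint: k1 = f(s_n, p_n); k2 = f(s_n + h/2, p_n + (h/2)·k1); p_{n+1} = p_n + h·k2.
s=0.000000, p=-0.940000:
  k1 = f(0.000000, -0.940000) = 0.000000
  k2 = f(0.225000, -0.940000) = 0.069795
  p ← -0.940000 + 0.45·0.069795 = -0.908592
s=0.450000, p=-0.908592:
  k1 = f(0.450000, -0.908592) = 0.134926
  k2 = f(0.675000, -0.878234) = 0.195627
  p ← -0.908592 + 0.45·0.195627 = -0.820560
p(0.9) ≈ -0.8206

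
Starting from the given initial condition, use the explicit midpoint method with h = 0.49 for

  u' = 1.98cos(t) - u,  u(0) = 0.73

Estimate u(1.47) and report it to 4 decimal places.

Midpoint: k1 = f(t_n, u_n); k2 = f(t_n + h/2, u_n + (h/2)·k1); u_{n+1} = u_n + h·k2.
t=0.000000, u=0.730000:
  k1 = f(0.000000, 0.730000) = 1.250000
  k2 = f(0.245000, 1.036250) = 0.884622
  u ← 0.730000 + 0.49·0.884622 = 1.163465
t=0.490000, u=1.163465:
  k1 = f(0.490000, 1.163465) = 0.583554
  k2 = f(0.735000, 1.306436) = 0.162389
  u ← 1.163465 + 0.49·0.162389 = 1.243036
t=0.980000, u=1.243036:
  k1 = f(0.980000, 1.243036) = -0.140131
  k2 = f(1.225000, 1.208703) = -0.537590
  u ← 1.243036 + 0.49·(-0.537590) = 0.979616
u(1.47) ≈ 0.9796

0.9796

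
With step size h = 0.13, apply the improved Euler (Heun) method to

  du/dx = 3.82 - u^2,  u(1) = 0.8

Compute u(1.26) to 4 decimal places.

1.4259

Heun: k1 = f(x_n, u_n); k2 = f(x_n + h, u_n + h·k1); u_{n+1} = u_n + (h/2)·(k1 + k2).
x=1.000000, u=0.800000:
  k1 = f(1.000000, 0.800000) = 3.180000
  k2 = f(1.130000, 1.213400) = 2.347660
  u ← 0.800000 + (0.13/2)·(3.180000 + 2.347660) = 1.159298
x=1.130000, u=1.159298:
  k1 = f(1.130000, 1.159298) = 2.476028
  k2 = f(1.260000, 1.481182) = 1.626101
  u ← 1.159298 + (0.13/2)·(2.476028 + 1.626101) = 1.425936
u(1.26) ≈ 1.4259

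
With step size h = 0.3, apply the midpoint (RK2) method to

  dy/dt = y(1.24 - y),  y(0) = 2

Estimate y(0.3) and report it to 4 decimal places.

1.7172

Midpoint: k1 = f(t_n, y_n); k2 = f(t_n + h/2, y_n + (h/2)·k1); y_{n+1} = y_n + h·k2.
t=0.000000, y=2.000000:
  k1 = f(0.000000, 2.000000) = -1.520000
  k2 = f(0.150000, 1.772000) = -0.942704
  y ← 2.000000 + 0.3·(-0.942704) = 1.717189
y(0.3) ≈ 1.7172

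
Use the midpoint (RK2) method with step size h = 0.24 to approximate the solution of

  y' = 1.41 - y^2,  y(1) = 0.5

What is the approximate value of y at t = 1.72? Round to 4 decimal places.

Midpoint: k1 = f(t_n, y_n); k2 = f(t_n + h/2, y_n + (h/2)·k1); y_{n+1} = y_n + h·k2.
t=1.000000, y=0.500000:
  k1 = f(1.000000, 0.500000) = 1.160000
  k2 = f(1.120000, 0.639200) = 1.001423
  y ← 0.500000 + 0.24·1.001423 = 0.740342
t=1.240000, y=0.740342:
  k1 = f(1.240000, 0.740342) = 0.861894
  k2 = f(1.360000, 0.843769) = 0.698054
  y ← 0.740342 + 0.24·0.698054 = 0.907875
t=1.480000, y=0.907875:
  k1 = f(1.480000, 0.907875) = 0.585764
  k2 = f(1.600000, 0.978166) = 0.453191
  y ← 0.907875 + 0.24·0.453191 = 1.016640
y(1.72) ≈ 1.0166

1.0166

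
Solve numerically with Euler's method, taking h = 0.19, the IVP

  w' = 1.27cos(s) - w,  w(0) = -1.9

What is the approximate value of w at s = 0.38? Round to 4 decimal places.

-0.8142

Euler: w_{n+1} = w_n + h·f(s_n, w_n).
s=0.000000, w=-1.900000: f=3.170000 → w ← -1.900000 + 0.19·3.170000 = -1.297700
s=0.190000, w=-1.297700: f=2.544845 → w ← -1.297700 + 0.19·2.544845 = -0.814179
w(0.38) ≈ -0.8142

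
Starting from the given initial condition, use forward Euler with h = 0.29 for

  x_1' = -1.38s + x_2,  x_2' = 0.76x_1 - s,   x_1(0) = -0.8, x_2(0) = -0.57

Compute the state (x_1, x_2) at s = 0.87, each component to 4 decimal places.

-1.8324, -1.4974

Euler on (x_1,x_2): x_1_{n+1} = x_1_n + h·x_1', x_2_{n+1} = x_2_n + h·x_2'.
0.000000: (-0.800000, -0.570000); f=(-0.570000, -0.608000) → (-0.965300, -0.746320)
0.290000: (-0.965300, -0.746320); f=(-1.146520, -1.023628) → (-1.297791, -1.043172)
0.580000: (-1.297791, -1.043172); f=(-1.843572, -1.566321) → (-1.832427, -1.497405)
(x_1(0.87), x_2(0.87)) ≈ (-1.8324, -1.4974)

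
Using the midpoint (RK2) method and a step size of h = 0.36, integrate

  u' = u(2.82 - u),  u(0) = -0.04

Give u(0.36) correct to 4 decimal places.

-0.1028

Midpoint: k1 = f(s_n, u_n); k2 = f(s_n + h/2, u_n + (h/2)·k1); u_{n+1} = u_n + h·k2.
s=0.000000, u=-0.040000:
  k1 = f(0.000000, -0.040000) = -0.114400
  k2 = f(0.180000, -0.060592) = -0.174541
  u ← -0.040000 + 0.36·(-0.174541) = -0.102835
u(0.36) ≈ -0.1028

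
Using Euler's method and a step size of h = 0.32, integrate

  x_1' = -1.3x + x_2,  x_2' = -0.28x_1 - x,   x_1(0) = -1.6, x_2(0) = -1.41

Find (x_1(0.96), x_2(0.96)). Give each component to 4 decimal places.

-3.2352, -1.1580

Euler on (x_1,x_2): x_1_{n+1} = x_1_n + h·x_1', x_2_{n+1} = x_2_n + h·x_2'.
0.000000: (-1.600000, -1.410000); f=(-1.410000, 0.448000) → (-2.051200, -1.266640)
0.320000: (-2.051200, -1.266640); f=(-1.682640, 0.254336) → (-2.589645, -1.185252)
0.640000: (-2.589645, -1.185252); f=(-2.017252, 0.085101) → (-3.235166, -1.158020)
(x_1(0.96), x_2(0.96)) ≈ (-3.2352, -1.1580)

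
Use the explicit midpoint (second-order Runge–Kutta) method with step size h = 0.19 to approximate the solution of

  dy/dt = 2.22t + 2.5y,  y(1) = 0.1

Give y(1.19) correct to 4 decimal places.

Midpoint: k1 = f(t_n, y_n); k2 = f(t_n + h/2, y_n + (h/2)·k1); y_{n+1} = y_n + h·k2.
t=1.000000, y=0.100000:
  k1 = f(1.000000, 0.100000) = 2.470000
  k2 = f(1.095000, 0.334650) = 3.267525
  y ← 0.100000 + 0.19·3.267525 = 0.720830
y(1.19) ≈ 0.7208

0.7208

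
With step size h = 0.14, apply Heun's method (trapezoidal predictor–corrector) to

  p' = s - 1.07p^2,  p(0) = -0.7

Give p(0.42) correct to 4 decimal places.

-0.9053

Heun: k1 = f(s_n, p_n); k2 = f(s_n + h, p_n + h·k1); p_{n+1} = p_n + (h/2)·(k1 + k2).
s=0.000000, p=-0.700000:
  k1 = f(0.000000, -0.700000) = -0.524300
  k2 = f(0.140000, -0.773402) = -0.500021
  p ← -0.700000 + (0.14/2)·(-0.524300 + (-0.500021)) = -0.771702
s=0.140000, p=-0.771702:
  k1 = f(0.140000, -0.771702) = -0.497211
  k2 = f(0.280000, -0.841312) = -0.477352
  p ← -0.771702 + (0.14/2)·(-0.497211 + (-0.477352)) = -0.839922
s=0.280000, p=-0.839922:
  k1 = f(0.280000, -0.839922) = -0.474852
  k2 = f(0.420000, -0.906401) = -0.459073
  p ← -0.839922 + (0.14/2)·(-0.474852 + (-0.459073)) = -0.905297
p(0.42) ≈ -0.9053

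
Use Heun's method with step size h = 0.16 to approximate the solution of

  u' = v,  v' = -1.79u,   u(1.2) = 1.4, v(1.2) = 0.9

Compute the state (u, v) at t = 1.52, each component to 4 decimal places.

1.5538, 0.0344

Heun on (u,v): k1 = f(t_n, state_n); k2 = f(t_n + h, state_n + h·k1); state_{n+1} = state_n + (h/2)·(k1 + k2).
1.200000: (1.400000, 0.900000)
  k1 = (0.900000, -2.506000)
  predictor → (1.544000, 0.499040)
  k2 = (0.499040, -2.763760)
  → (1.511923, 0.478419)
1.360000: (1.511923, 0.478419)
  k1 = (0.478419, -2.706343)
  predictor → (1.588470, 0.045404)
  k2 = (0.045404, -2.843362)
  → (1.553829, 0.034443)
(u(1.52), v(1.52)) ≈ (1.5538, 0.0344)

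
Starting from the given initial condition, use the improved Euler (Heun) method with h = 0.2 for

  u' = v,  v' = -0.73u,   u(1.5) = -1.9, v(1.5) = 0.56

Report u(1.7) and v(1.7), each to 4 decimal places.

Heun on (u,v): k1 = f(t_n, state_n); k2 = f(t_n + h, state_n + h·k1); state_{n+1} = state_n + (h/2)·(k1 + k2).
1.500000: (-1.900000, 0.560000)
  k1 = (0.560000, 1.387000)
  predictor → (-1.788000, 0.837400)
  k2 = (0.837400, 1.305240)
  → (-1.760260, 0.829224)
(u(1.7), v(1.7)) ≈ (-1.7603, 0.8292)

-1.7603, 0.8292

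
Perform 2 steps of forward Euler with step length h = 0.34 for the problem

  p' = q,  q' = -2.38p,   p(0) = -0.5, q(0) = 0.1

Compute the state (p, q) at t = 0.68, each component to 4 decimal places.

Euler on (p,q): p_{n+1} = p_n + h·p', q_{n+1} = q_n + h·q'.
0.000000: (-0.500000, 0.100000); f=(0.100000, 1.190000) → (-0.466000, 0.504600)
0.340000: (-0.466000, 0.504600); f=(0.504600, 1.109080) → (-0.294436, 0.881687)
(p(0.68), q(0.68)) ≈ (-0.2944, 0.8817)

-0.2944, 0.8817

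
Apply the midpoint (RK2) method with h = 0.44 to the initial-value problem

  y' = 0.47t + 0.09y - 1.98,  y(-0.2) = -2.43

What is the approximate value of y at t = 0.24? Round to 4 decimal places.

Midpoint: k1 = f(t_n, y_n); k2 = f(t_n + h/2, y_n + (h/2)·k1); y_{n+1} = y_n + h·k2.
t=-0.200000, y=-2.430000:
  k1 = f(-0.200000, -2.430000) = -2.292700
  k2 = f(0.020000, -2.934394) = -2.234695
  y ← -2.430000 + 0.44·(-2.234695) = -3.413266
y(0.24) ≈ -3.4133

-3.4133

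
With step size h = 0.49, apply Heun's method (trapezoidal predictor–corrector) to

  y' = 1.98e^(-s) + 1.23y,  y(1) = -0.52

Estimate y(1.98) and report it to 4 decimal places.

-0.7080

Heun: k1 = f(s_n, y_n); k2 = f(s_n + h, y_n + h·k1); y_{n+1} = y_n + (h/2)·(k1 + k2).
s=1.000000, y=-0.520000:
  k1 = f(1.000000, -0.520000) = 0.088801
  k2 = f(1.490000, -0.476487) = -0.139842
  y ← -0.520000 + (0.49/2)·(0.088801 + (-0.139842)) = -0.532505
s=1.490000, y=-0.532505:
  k1 = f(1.490000, -0.532505) = -0.208743
  k2 = f(1.980000, -0.634789) = -0.507413
  y ← -0.532505 + (0.49/2)·(-0.208743 + (-0.507413)) = -0.707963
y(1.98) ≈ -0.7080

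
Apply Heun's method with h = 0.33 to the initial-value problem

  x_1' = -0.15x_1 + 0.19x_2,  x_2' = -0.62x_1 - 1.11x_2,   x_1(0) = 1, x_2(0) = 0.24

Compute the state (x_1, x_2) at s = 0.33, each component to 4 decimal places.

0.9572, 0.0046

Heun on (x_1,x_2): k1 = f(s_n, state_n); k2 = f(s_n + h, state_n + h·k1); state_{n+1} = state_n + (h/2)·(k1 + k2).
0.000000: (1.000000, 0.240000)
  k1 = (-0.104400, -0.886400)
  predictor → (0.965548, -0.052512)
  k2 = (-0.154809, -0.540351)
  → (0.957230, 0.004586)
(x_1(0.33), x_2(0.33)) ≈ (0.9572, 0.0046)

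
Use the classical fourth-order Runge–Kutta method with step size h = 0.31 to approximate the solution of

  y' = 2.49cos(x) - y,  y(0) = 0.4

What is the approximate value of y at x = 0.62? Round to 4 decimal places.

1.2820

RK4: k1 = f(x_n, y_n); k2 = f(x_n + h/2, y_n + (h/2)·k1); k3 = f(x_n + h/2, y_n + (h/2)·k2); k4 = f(x_n + h, y_n + h·k3); y_{n+1} = y_n + (h/6)·(k1 + 2k2 + 2k3 + k4).
x=0.000000, y=0.400000:
  k1 = f(0.000000, 0.400000) = 2.090000
  k2 = f(0.155000, 0.723950) = 1.736199
  k3 = f(0.155000, 0.669111) = 1.791038
  k4 = f(0.310000, 0.955222) = 1.416089
  y ← 0.400000 + (0.31/6)·(k1 + 2k2 + 2k3 + k4) = 0.945629
x=0.310000, y=0.945629:
  k1 = f(0.310000, 0.945629) = 1.425682
  k2 = f(0.465000, 1.166610) = 1.059006
  k3 = f(0.465000, 1.109775) = 1.115841
  k4 = f(0.620000, 1.291540) = 0.735018
  y ← 0.945629 + (0.31/6)·(k1 + 2k2 + 2k3 + k4) = 1.281999
y(0.62) ≈ 1.2820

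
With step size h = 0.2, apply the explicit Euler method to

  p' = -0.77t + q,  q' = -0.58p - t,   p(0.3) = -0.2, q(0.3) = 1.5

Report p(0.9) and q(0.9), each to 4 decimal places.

0.4330, 1.1857

Euler on (p,q): p_{n+1} = p_n + h·p', q_{n+1} = q_n + h·q'.
0.300000: (-0.200000, 1.500000); f=(1.269000, -0.184000) → (0.053800, 1.463200)
0.500000: (0.053800, 1.463200); f=(1.078200, -0.531204) → (0.269440, 1.356959)
0.700000: (0.269440, 1.356959); f=(0.817959, -0.856275) → (0.433032, 1.185704)
(p(0.9), q(0.9)) ≈ (0.4330, 1.1857)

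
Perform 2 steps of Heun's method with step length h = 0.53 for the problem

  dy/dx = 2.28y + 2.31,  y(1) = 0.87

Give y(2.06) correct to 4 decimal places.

15.2477

Heun: k1 = f(x_n, y_n); k2 = f(x_n + h, y_n + h·k1); y_{n+1} = y_n + (h/2)·(k1 + k2).
x=1.000000, y=0.870000:
  k1 = f(1.000000, 0.870000) = 4.293600
  k2 = f(1.530000, 3.145608) = 9.481986
  y ← 0.870000 + (0.53/2)·(4.293600 + 9.481986) = 4.520530
x=1.530000, y=4.520530:
  k1 = f(1.530000, 4.520530) = 12.616809
  k2 = f(2.060000, 11.207439) = 27.862961
  y ← 4.520530 + (0.53/2)·(12.616809 + 27.862961) = 15.247670
y(2.06) ≈ 15.2477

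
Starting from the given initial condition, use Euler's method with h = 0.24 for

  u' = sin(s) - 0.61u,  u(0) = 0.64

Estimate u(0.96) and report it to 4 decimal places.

Euler: u_{n+1} = u_n + h·f(s_n, u_n).
s=0.000000, u=0.640000: f=-0.390400 → u ← 0.640000 + 0.24·(-0.390400) = 0.546304
s=0.240000, u=0.546304: f=-0.095543 → u ← 0.546304 + 0.24·(-0.095543) = 0.523374
s=0.480000, u=0.523374: f=0.142521 → u ← 0.523374 + 0.24·0.142521 = 0.557579
s=0.720000, u=0.557579: f=0.319262 → u ← 0.557579 + 0.24·0.319262 = 0.634202
u(0.96) ≈ 0.6342

0.6342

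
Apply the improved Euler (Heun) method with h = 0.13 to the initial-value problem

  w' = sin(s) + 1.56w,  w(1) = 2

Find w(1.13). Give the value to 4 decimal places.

Heun: k1 = f(s_n, w_n); k2 = f(s_n + h, w_n + h·k1); w_{n+1} = w_n + (h/2)·(k1 + k2).
s=1.000000, w=2.000000:
  k1 = f(1.000000, 2.000000) = 3.961471
  k2 = f(1.130000, 2.514991) = 4.827799
  w ← 2.000000 + (0.13/2)·(3.961471 + 4.827799) = 2.571303
w(1.13) ≈ 2.5713

2.5713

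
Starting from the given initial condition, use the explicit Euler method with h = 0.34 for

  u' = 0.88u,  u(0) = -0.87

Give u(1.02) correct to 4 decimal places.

Euler: u_{n+1} = u_n + h·f(t_n, u_n).
t=0.000000, u=-0.870000: f=-0.765600 → u ← -0.870000 + 0.34·(-0.765600) = -1.130304
t=0.340000, u=-1.130304: f=-0.994668 → u ← -1.130304 + 0.34·(-0.994668) = -1.468491
t=0.680000, u=-1.468491: f=-1.292272 → u ← -1.468491 + 0.34·(-1.292272) = -1.907863
u(1.02) ≈ -1.9079

-1.9079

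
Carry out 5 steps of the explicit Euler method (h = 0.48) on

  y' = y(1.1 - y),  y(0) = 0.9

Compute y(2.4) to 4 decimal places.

1.0930

Euler: y_{n+1} = y_n + h·f(x_n, y_n).
x=0.000000, y=0.900000: f=0.180000 → y ← 0.900000 + 0.48·0.180000 = 0.986400
x=0.480000, y=0.986400: f=0.112055 → y ← 0.986400 + 0.48·0.112055 = 1.040186
x=0.960000, y=1.040186: f=0.062217 → y ← 1.040186 + 0.48·0.062217 = 1.070051
x=1.440000, y=1.070051: f=0.032047 → y ← 1.070051 + 0.48·0.032047 = 1.085433
x=1.920000, y=1.085433: f=0.015811 → y ← 1.085433 + 0.48·0.015811 = 1.093023
y(2.4) ≈ 1.0930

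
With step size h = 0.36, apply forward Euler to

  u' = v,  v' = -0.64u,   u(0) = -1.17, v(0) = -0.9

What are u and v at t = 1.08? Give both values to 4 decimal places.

Euler on (u,v): u_{n+1} = u_n + h·u', v_{n+1} = v_n + h·v'.
0.000000: (-1.170000, -0.900000); f=(-0.900000, 0.748800) → (-1.494000, -0.630432)
0.360000: (-1.494000, -0.630432); f=(-0.630432, 0.956160) → (-1.720956, -0.286214)
0.720000: (-1.720956, -0.286214); f=(-0.286214, 1.101412) → (-1.823993, 0.110294)
(u(1.08), v(1.08)) ≈ (-1.8240, 0.1103)

-1.8240, 0.1103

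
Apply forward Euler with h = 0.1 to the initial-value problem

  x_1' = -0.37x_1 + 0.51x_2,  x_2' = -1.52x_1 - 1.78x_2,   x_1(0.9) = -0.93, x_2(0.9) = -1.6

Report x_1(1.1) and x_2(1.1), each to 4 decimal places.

-1.0009, -0.8164

Euler on (x_1,x_2): x_1_{n+1} = x_1_n + h·x_1', x_2_{n+1} = x_2_n + h·x_2'.
0.900000: (-0.930000, -1.600000); f=(-0.471900, 4.261600) → (-0.977190, -1.173840)
1.000000: (-0.977190, -1.173840); f=(-0.237098, 3.574764) → (-1.000900, -0.816364)
(x_1(1.1), x_2(1.1)) ≈ (-1.0009, -0.8164)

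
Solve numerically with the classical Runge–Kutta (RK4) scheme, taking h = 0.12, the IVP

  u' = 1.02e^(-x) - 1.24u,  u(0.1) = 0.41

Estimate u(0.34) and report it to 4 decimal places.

0.4738

RK4: k1 = f(x_n, u_n); k2 = f(x_n + h/2, u_n + (h/2)·k1); k3 = f(x_n + h/2, u_n + (h/2)·k2); k4 = f(x_n + h, u_n + h·k3); u_{n+1} = u_n + (h/6)·(k1 + 2k2 + 2k3 + k4).
x=0.100000, u=0.410000:
  k1 = f(0.100000, 0.410000) = 0.414534
  k2 = f(0.160000, 0.434872) = 0.329945
  k3 = f(0.160000, 0.429797) = 0.336239
  k4 = f(0.220000, 0.450349) = 0.260137
  u ← 0.410000 + (0.12/6)·(k1 + 2k2 + 2k3 + k4) = 0.450141
x=0.220000, u=0.450141:
  k1 = f(0.220000, 0.450141) = 0.260395
  k2 = f(0.280000, 0.465764) = 0.193351
  k3 = f(0.280000, 0.461742) = 0.198339
  k4 = f(0.340000, 0.473942) = 0.138318
  u ← 0.450141 + (0.12/6)·(k1 + 2k2 + 2k3 + k4) = 0.473783
u(0.34) ≈ 0.4738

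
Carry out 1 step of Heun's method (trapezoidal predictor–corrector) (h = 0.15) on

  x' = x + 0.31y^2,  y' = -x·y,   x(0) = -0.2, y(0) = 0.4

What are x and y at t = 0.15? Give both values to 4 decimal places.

-0.2240, 0.4129

Heun on (x,y): k1 = f(t_n, state_n); k2 = f(t_n + h, state_n + h·k1); state_{n+1} = state_n + (h/2)·(k1 + k2).
0.000000: (-0.200000, 0.400000)
  k1 = (-0.150400, 0.080000)
  predictor → (-0.222560, 0.412000)
  k2 = (-0.169939, 0.091695)
  → (-0.224025, 0.412877)
(x(0.15), y(0.15)) ≈ (-0.2240, 0.4129)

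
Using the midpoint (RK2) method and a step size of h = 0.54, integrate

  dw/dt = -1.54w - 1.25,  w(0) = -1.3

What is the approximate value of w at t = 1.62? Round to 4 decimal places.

-0.8781

Midpoint: k1 = f(t_n, w_n); k2 = f(t_n + h/2, w_n + (h/2)·k1); w_{n+1} = w_n + h·k2.
t=0.000000, w=-1.300000:
  k1 = f(0.000000, -1.300000) = 0.752000
  k2 = f(0.270000, -1.096960) = 0.439318
  w ← -1.300000 + 0.54·0.439318 = -1.062768
t=0.540000, w=-1.062768:
  k1 = f(0.540000, -1.062768) = 0.386663
  k2 = f(0.810000, -0.958369) = 0.225888
  w ← -1.062768 + 0.54·0.225888 = -0.940788
t=1.080000, w=-0.940788:
  k1 = f(1.080000, -0.940788) = 0.198814
  k2 = f(1.350000, -0.887109) = 0.116147
  w ← -0.940788 + 0.54·0.116147 = -0.878069
w(1.62) ≈ -0.8781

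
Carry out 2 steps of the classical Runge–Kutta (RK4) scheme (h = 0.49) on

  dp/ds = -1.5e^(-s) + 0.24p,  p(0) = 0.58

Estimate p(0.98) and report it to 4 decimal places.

-0.3427

RK4: k1 = f(s_n, p_n); k2 = f(s_n + h/2, p_n + (h/2)·k1); k3 = f(s_n + h/2, p_n + (h/2)·k2); k4 = f(s_n + h, p_n + h·k3); p_{n+1} = p_n + (h/6)·(k1 + 2k2 + 2k3 + k4).
s=0.000000, p=0.580000:
  k1 = f(0.000000, 0.580000) = -1.360800
  k2 = f(0.245000, 0.246604) = -1.114872
  k3 = f(0.245000, 0.306856) = -1.100411
  k4 = f(0.490000, 0.040798) = -0.909148
  p ← 0.580000 + (0.49/6)·(k1 + 2k2 + 2k3 + k4) = 0.032791
s=0.490000, p=0.032791:
  k1 = f(0.490000, 0.032791) = -0.911070
  k2 = f(0.735000, -0.190421) = -0.764959
  k3 = f(0.735000, -0.154624) = -0.756368
  k4 = f(0.980000, -0.337829) = -0.644046
  p ← 0.032791 + (0.49/6)·(k1 + 2k2 + 2k3 + k4) = -0.342693
p(0.98) ≈ -0.3427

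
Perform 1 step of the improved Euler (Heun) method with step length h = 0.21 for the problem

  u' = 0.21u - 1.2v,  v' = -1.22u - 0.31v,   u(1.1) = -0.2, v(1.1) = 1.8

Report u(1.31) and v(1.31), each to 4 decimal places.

Heun on (u,v): k1 = f(x_n, state_n); k2 = f(x_n + h, state_n + h·k1); state_{n+1} = state_n + (h/2)·(k1 + k2).
1.100000: (-0.200000, 1.800000)
  k1 = (-2.202000, -0.314000)
  predictor → (-0.662420, 1.734060)
  k2 = (-2.219980, 0.270594)
  → (-0.664308, 1.795442)
(u(1.31), v(1.31)) ≈ (-0.6643, 1.7954)

-0.6643, 1.7954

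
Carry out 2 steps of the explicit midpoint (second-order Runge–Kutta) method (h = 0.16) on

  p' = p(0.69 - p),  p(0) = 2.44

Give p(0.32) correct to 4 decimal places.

1.6630

Midpoint: k1 = f(s_n, p_n); k2 = f(s_n + h/2, p_n + (h/2)·k1); p_{n+1} = p_n + h·k2.
s=0.000000, p=2.440000:
  k1 = f(0.000000, 2.440000) = -4.270000
  k2 = f(0.080000, 2.098400) = -2.955387
  p ← 2.440000 + 0.16·(-2.955387) = 1.967138
s=0.160000, p=1.967138:
  k1 = f(0.160000, 1.967138) = -2.512307
  k2 = f(0.240000, 1.766154) = -1.900652
  p ← 1.967138 + 0.16·(-1.900652) = 1.663034
p(0.32) ≈ 1.6630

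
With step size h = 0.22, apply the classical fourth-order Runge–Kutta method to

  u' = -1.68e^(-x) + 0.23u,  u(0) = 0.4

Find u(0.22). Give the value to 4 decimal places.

RK4: k1 = f(x_n, u_n); k2 = f(x_n + h/2, u_n + (h/2)·k1); k3 = f(x_n + h/2, u_n + (h/2)·k2); k4 = f(x_n + h, u_n + h·k3); u_{n+1} = u_n + (h/6)·(k1 + 2k2 + 2k3 + k4).
x=0.000000, u=0.400000:
  k1 = f(0.000000, 0.400000) = -1.588000
  k2 = f(0.110000, 0.225320) = -1.453178
  k3 = f(0.110000, 0.240150) = -1.449767
  k4 = f(0.220000, 0.081051) = -1.329590
  u ← 0.400000 + (0.22/6)·(k1 + 2k2 + 2k3 + k4) = 0.080139
u(0.22) ≈ 0.0801

0.0801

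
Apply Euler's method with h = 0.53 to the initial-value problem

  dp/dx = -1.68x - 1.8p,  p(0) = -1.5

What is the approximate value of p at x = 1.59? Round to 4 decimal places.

-0.9657

Euler: p_{n+1} = p_n + h·f(x_n, p_n).
x=0.000000, p=-1.500000: f=2.700000 → p ← -1.500000 + 0.53·2.700000 = -0.069000
x=0.530000, p=-0.069000: f=-0.766200 → p ← -0.069000 + 0.53·(-0.766200) = -0.475086
x=1.060000, p=-0.475086: f=-0.925645 → p ← -0.475086 + 0.53·(-0.925645) = -0.965678
p(1.59) ≈ -0.9657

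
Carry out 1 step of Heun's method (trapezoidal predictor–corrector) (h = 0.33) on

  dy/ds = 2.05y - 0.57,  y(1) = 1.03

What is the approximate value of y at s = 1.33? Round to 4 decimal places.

1.7108

Heun: k1 = f(s_n, y_n); k2 = f(s_n + h, y_n + h·k1); y_{n+1} = y_n + (h/2)·(k1 + k2).
s=1.000000, y=1.030000:
  k1 = f(1.000000, 1.030000) = 1.541500
  k2 = f(1.330000, 1.538695) = 2.584325
  y ← 1.030000 + (0.33/2)·(1.541500 + 2.584325) = 1.710761
y(1.33) ≈ 1.7108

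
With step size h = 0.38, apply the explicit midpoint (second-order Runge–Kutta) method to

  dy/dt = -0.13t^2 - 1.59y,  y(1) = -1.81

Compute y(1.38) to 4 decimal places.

-1.1018

Midpoint: k1 = f(t_n, y_n); k2 = f(t_n + h/2, y_n + (h/2)·k1); y_{n+1} = y_n + h·k2.
t=1.000000, y=-1.810000:
  k1 = f(1.000000, -1.810000) = 2.747900
  k2 = f(1.190000, -1.287899) = 1.863666
  y ← -1.810000 + 0.38·1.863666 = -1.101807
y(1.38) ≈ -1.1018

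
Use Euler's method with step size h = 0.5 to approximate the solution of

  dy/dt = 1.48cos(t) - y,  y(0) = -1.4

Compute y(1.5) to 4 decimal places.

Euler: y_{n+1} = y_n + h·f(t_n, y_n).
t=0.000000, y=-1.400000: f=2.880000 → y ← -1.400000 + 0.5·2.880000 = 0.040000
t=0.500000, y=0.040000: f=1.258822 → y ← 0.040000 + 0.5·1.258822 = 0.669411
t=1.000000, y=0.669411: f=0.130236 → y ← 0.669411 + 0.5·0.130236 = 0.734529
y(1.5) ≈ 0.7345

0.7345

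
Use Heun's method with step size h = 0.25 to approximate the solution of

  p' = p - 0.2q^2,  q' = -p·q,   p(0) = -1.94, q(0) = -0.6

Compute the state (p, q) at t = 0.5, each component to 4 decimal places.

-3.3256, -2.0004

Heun on (p,q): k1 = f(t_n, state_n); k2 = f(t_n + h, state_n + h·k1); state_{n+1} = state_n + (h/2)·(k1 + k2).
0.000000: (-1.940000, -0.600000)
  k1 = (-2.012000, -1.164000)
  predictor → (-2.443000, -0.891000)
  k2 = (-2.601776, -2.176713)
  → (-2.516722, -1.017589)
0.250000: (-2.516722, -1.017589)
  k1 = (-2.723820, -2.560989)
  predictor → (-3.197677, -1.657836)
  k2 = (-3.747361, -5.301225)
  → (-3.325620, -2.000366)
(p(0.5), q(0.5)) ≈ (-3.3256, -2.0004)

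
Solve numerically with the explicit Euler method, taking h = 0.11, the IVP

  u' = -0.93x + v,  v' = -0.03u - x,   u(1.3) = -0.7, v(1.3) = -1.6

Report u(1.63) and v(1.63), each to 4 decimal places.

-1.7084, -2.0552

Euler on (u,v): u_{n+1} = u_n + h·u', v_{n+1} = v_n + h·v'.
1.300000: (-0.700000, -1.600000); f=(-2.809000, -1.279000) → (-1.008990, -1.740690)
1.410000: (-1.008990, -1.740690); f=(-3.051990, -1.379730) → (-1.344709, -1.892460)
1.520000: (-1.344709, -1.892460); f=(-3.306060, -1.479659) → (-1.708376, -2.055223)
(u(1.63), v(1.63)) ≈ (-1.7084, -2.0552)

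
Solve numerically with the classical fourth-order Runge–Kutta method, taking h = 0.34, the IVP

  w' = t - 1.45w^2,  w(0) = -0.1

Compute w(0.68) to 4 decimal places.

RK4: k1 = f(t_n, w_n); k2 = f(t_n + h/2, w_n + (h/2)·k1); k3 = f(t_n + h/2, w_n + (h/2)·k2); k4 = f(t_n + h, w_n + h·k3); w_{n+1} = w_n + (h/6)·(k1 + 2k2 + 2k3 + k4).
t=0.000000, w=-0.100000:
  k1 = f(0.000000, -0.100000) = -0.014500
  k2 = f(0.170000, -0.102465) = 0.154776
  k3 = f(0.170000, -0.073688) = 0.162127
  k4 = f(0.340000, -0.044877) = 0.337080
  w ← -0.100000 + (0.34/6)·(k1 + 2k2 + 2k3 + k4) = -0.045805
t=0.340000, w=-0.045805:
  k1 = f(0.340000, -0.045805) = 0.336958
  k2 = f(0.510000, 0.011478) = 0.509809
  k3 = f(0.510000, 0.040863) = 0.507579
  k4 = f(0.680000, 0.126772) = 0.656697
  w ← -0.045805 + (0.34/6)·(k1 + 2k2 + 2k3 + k4) = 0.125806
w(0.68) ≈ 0.1258

0.1258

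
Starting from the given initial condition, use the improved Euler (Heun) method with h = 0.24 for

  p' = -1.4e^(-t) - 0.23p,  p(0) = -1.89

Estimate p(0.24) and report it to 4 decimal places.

-2.0794

Heun: k1 = f(t_n, p_n); k2 = f(t_n + h, p_n + h·k1); p_{n+1} = p_n + (h/2)·(k1 + k2).
t=0.000000, p=-1.890000:
  k1 = f(0.000000, -1.890000) = -0.965300
  k2 = f(0.240000, -2.121672) = -0.613294
  p ← -1.890000 + (0.24/2)·(-0.965300 + (-0.613294)) = -2.079431
p(0.24) ≈ -2.0794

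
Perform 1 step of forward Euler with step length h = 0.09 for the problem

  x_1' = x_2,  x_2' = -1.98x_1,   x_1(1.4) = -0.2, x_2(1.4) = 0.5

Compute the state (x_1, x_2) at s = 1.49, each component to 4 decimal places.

-0.1550, 0.5356

Euler on (x_1,x_2): x_1_{n+1} = x_1_n + h·x_1', x_2_{n+1} = x_2_n + h·x_2'.
1.400000: (-0.200000, 0.500000); f=(0.500000, 0.396000) → (-0.155000, 0.535640)
(x_1(1.49), x_2(1.49)) ≈ (-0.1550, 0.5356)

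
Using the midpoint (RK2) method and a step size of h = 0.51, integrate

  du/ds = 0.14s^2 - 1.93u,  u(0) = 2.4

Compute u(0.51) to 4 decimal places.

Midpoint: k1 = f(s_n, u_n); k2 = f(s_n + h/2, u_n + (h/2)·k1); u_{n+1} = u_n + h·k2.
s=0.000000, u=2.400000:
  k1 = f(0.000000, 2.400000) = -4.632000
  k2 = f(0.255000, 1.218840) = -2.343258
  u ← 2.400000 + 0.51·(-2.343258) = 1.204939
u(0.51) ≈ 1.2049

1.2049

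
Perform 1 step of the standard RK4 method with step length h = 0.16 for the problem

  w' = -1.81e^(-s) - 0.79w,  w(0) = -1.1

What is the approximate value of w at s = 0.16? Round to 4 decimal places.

-1.2204

RK4: k1 = f(s_n, w_n); k2 = f(s_n + h/2, w_n + (h/2)·k1); k3 = f(s_n + h/2, w_n + (h/2)·k2); k4 = f(s_n + h, w_n + h·k3); w_{n+1} = w_n + (h/6)·(k1 + 2k2 + 2k3 + k4).
s=0.000000, w=-1.100000:
  k1 = f(0.000000, -1.100000) = -0.941000
  k2 = f(0.080000, -1.175280) = -0.742369
  k3 = f(0.080000, -1.159390) = -0.754923
  k4 = f(0.160000, -1.220788) = -0.577958
  w ← -1.100000 + (0.16/6)·(k1 + 2k2 + 2k3 + k4) = -1.220361
w(0.16) ≈ -1.2204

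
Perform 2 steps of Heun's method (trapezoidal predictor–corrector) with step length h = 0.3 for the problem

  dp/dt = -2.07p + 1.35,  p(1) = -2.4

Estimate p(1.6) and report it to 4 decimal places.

Heun: k1 = f(t_n, p_n); k2 = f(t_n + h, p_n + h·k1); p_{n+1} = p_n + (h/2)·(k1 + k2).
t=1.000000, p=-2.400000:
  k1 = f(1.000000, -2.400000) = 6.318000
  k2 = f(1.300000, -0.504600) = 2.394522
  p ← -2.400000 + (0.3/2)·(6.318000 + 2.394522) = -1.093122
t=1.300000, p=-1.093122:
  k1 = f(1.300000, -1.093122) = 3.612762
  k2 = f(1.600000, -0.009293) = 1.369237
  p ← -1.093122 + (0.3/2)·(3.612762 + 1.369237) = -0.345822
p(1.6) ≈ -0.3458

-0.3458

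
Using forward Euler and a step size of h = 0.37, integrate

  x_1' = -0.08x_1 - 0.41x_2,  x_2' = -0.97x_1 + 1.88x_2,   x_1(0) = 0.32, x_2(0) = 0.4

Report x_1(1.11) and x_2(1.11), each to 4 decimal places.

0.0210, 1.4114

Euler on (x_1,x_2): x_1_{n+1} = x_1_n + h·x_1', x_2_{n+1} = x_2_n + h·x_2'.
0.000000: (0.320000, 0.400000); f=(-0.189600, 0.441600) → (0.249848, 0.563392)
0.370000: (0.249848, 0.563392); f=(-0.250979, 0.816824) → (0.156986, 0.865617)
0.740000: (0.156986, 0.865617); f=(-0.367462, 1.475084) → (0.021025, 1.411398)
(x_1(1.11), x_2(1.11)) ≈ (0.0210, 1.4114)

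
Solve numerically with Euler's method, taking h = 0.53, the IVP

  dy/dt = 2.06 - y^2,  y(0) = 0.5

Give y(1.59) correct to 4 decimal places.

1.4419

Euler: y_{n+1} = y_n + h·f(t_n, y_n).
t=0.000000, y=0.500000: f=1.810000 → y ← 0.500000 + 0.53·1.810000 = 1.459300
t=0.530000, y=1.459300: f=-0.069556 → y ← 1.459300 + 0.53·(-0.069556) = 1.422435
t=1.060000, y=1.422435: f=0.036678 → y ← 1.422435 + 0.53·0.036678 = 1.441875
y(1.59) ≈ 1.4419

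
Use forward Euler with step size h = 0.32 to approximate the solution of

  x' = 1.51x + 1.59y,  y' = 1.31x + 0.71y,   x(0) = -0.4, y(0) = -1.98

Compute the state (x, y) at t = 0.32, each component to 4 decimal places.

-1.6007, -2.5975

Euler on (x,y): x_{n+1} = x_n + h·x', y_{n+1} = y_n + h·y'.
0.000000: (-0.400000, -1.980000); f=(-3.752200, -1.929800) → (-1.600704, -2.597536)
(x(0.32), y(0.32)) ≈ (-1.6007, -2.5975)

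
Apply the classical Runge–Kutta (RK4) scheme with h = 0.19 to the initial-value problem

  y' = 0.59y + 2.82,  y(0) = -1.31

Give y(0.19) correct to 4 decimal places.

RK4: k1 = f(x_n, y_n); k2 = f(x_n + h/2, y_n + (h/2)·k1); k3 = f(x_n + h/2, y_n + (h/2)·k2); k4 = f(x_n + h, y_n + h·k3); y_{n+1} = y_n + (h/6)·(k1 + 2k2 + 2k3 + k4).
x=0.000000, y=-1.310000:
  k1 = f(0.000000, -1.310000) = 2.047100
  k2 = f(0.095000, -1.115525) = 2.161840
  k3 = f(0.095000, -1.104625) = 2.168271
  k4 = f(0.190000, -0.898028) = 2.290163
  y ← -1.310000 + (0.19/6)·(k1 + 2k2 + 2k3 + k4) = -0.898413
y(0.19) ≈ -0.8984

-0.8984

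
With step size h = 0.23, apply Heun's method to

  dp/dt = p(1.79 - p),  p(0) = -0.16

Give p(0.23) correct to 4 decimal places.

Heun: k1 = f(t_n, p_n); k2 = f(t_n + h, p_n + h·k1); p_{n+1} = p_n + (h/2)·(k1 + k2).
t=0.000000, p=-0.160000:
  k1 = f(0.000000, -0.160000) = -0.312000
  k2 = f(0.230000, -0.231760) = -0.468563
  p ← -0.160000 + (0.23/2)·(-0.312000 + (-0.468563)) = -0.249765
p(0.23) ≈ -0.2498

-0.2498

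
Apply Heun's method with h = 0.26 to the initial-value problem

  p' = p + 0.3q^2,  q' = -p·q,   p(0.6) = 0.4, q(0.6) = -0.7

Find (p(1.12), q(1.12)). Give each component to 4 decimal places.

0.7504, -0.5242

Heun on (p,q): k1 = f(s_n, state_n); k2 = f(s_n + h, state_n + h·k1); state_{n+1} = state_n + (h/2)·(k1 + k2).
0.600000: (0.400000, -0.700000)
  k1 = (0.547000, 0.280000)
  predictor → (0.542220, -0.627200)
  k2 = (0.660234, 0.340080)
  → (0.556940, -0.619390)
0.860000: (0.556940, -0.619390)
  k1 = (0.672033, 0.344963)
  predictor → (0.731669, -0.529699)
  k2 = (0.815843, 0.387565)
  → (0.750364, -0.524161)
(p(1.12), q(1.12)) ≈ (0.7504, -0.5242)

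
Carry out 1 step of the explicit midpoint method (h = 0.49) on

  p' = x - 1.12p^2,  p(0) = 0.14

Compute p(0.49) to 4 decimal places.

Midpoint: k1 = f(x_n, p_n); k2 = f(x_n + h/2, p_n + (h/2)·k1); p_{n+1} = p_n + h·k2.
x=0.000000, p=0.140000:
  k1 = f(0.000000, 0.140000) = -0.021952
  k2 = f(0.245000, 0.134622) = 0.224702
  p ← 0.140000 + 0.49·0.224702 = 0.250104
p(0.49) ≈ 0.2501

0.2501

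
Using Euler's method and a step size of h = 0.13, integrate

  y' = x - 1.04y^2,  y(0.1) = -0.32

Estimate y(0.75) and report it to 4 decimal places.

-0.1426

Euler: y_{n+1} = y_n + h·f(x_n, y_n).
x=0.100000, y=-0.320000: f=-0.006496 → y ← -0.320000 + 0.13·(-0.006496) = -0.320844
x=0.230000, y=-0.320844: f=0.122941 → y ← -0.320844 + 0.13·0.122941 = -0.304862
x=0.360000, y=-0.304862: f=0.263341 → y ← -0.304862 + 0.13·0.263341 = -0.270628
x=0.490000, y=-0.270628: f=0.413831 → y ← -0.270628 + 0.13·0.413831 = -0.216830
x=0.620000, y=-0.216830: f=0.571104 → y ← -0.216830 + 0.13·0.571104 = -0.142586
y(0.75) ≈ -0.1426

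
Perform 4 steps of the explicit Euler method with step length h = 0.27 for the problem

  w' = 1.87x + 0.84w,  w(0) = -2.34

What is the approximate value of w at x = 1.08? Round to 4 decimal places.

-4.3518

Euler: w_{n+1} = w_n + h·f(x_n, w_n).
x=0.000000, w=-2.340000: f=-1.965600 → w ← -2.340000 + 0.27·(-1.965600) = -2.870712
x=0.270000, w=-2.870712: f=-1.906498 → w ← -2.870712 + 0.27·(-1.906498) = -3.385466
x=0.540000, w=-3.385466: f=-1.833992 → w ← -3.385466 + 0.27·(-1.833992) = -3.880644
x=0.810000, w=-3.880644: f=-1.745041 → w ← -3.880644 + 0.27·(-1.745041) = -4.351805
w(1.08) ≈ -4.3518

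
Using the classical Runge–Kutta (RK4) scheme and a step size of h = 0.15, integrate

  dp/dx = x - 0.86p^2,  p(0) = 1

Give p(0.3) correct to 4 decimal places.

0.8340

RK4: k1 = f(x_n, p_n); k2 = f(x_n + h/2, p_n + (h/2)·k1); k3 = f(x_n + h/2, p_n + (h/2)·k2); k4 = f(x_n + h, p_n + h·k3); p_{n+1} = p_n + (h/6)·(k1 + 2k2 + 2k3 + k4).
x=0.000000, p=1.000000:
  k1 = f(0.000000, 1.000000) = -0.860000
  k2 = f(0.075000, 0.935500) = -0.677638
  k3 = f(0.075000, 0.949177) = -0.699806
  k4 = f(0.150000, 0.895029) = -0.538926
  p ← 1.000000 + (0.15/6)·(k1 + 2k2 + 2k3 + k4) = 0.896155
x=0.150000, p=0.896155:
  k1 = f(0.150000, 0.896155) = -0.540660
  k2 = f(0.225000, 0.855605) = -0.404572
  k3 = f(0.225000, 0.865812) = -0.419682
  k4 = f(0.300000, 0.833202) = -0.297035
  p ← 0.896155 + (0.15/6)·(k1 + 2k2 + 2k3 + k4) = 0.834000
p(0.3) ≈ 0.8340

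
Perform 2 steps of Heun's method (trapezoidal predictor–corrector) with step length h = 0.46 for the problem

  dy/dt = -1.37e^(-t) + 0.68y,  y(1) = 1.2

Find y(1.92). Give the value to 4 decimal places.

1.7760

Heun: k1 = f(t_n, y_n); k2 = f(t_n + h, y_n + h·k1); y_{n+1} = y_n + (h/2)·(k1 + k2).
t=1.000000, y=1.200000:
  k1 = f(1.000000, 1.200000) = 0.312005
  k2 = f(1.460000, 1.343522) = 0.595432
  y ← 1.200000 + (0.46/2)·(0.312005 + 0.595432) = 1.408710
t=1.460000, y=1.408710:
  k1 = f(1.460000, 1.408710) = 0.639759
  k2 = f(1.920000, 1.703000) = 0.957188
  y ← 1.408710 + (0.46/2)·(0.639759 + 0.957188) = 1.776008
y(1.92) ≈ 1.7760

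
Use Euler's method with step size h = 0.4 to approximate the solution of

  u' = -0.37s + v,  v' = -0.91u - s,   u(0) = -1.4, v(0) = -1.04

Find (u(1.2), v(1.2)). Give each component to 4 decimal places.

-2.2175, 0.4104

Euler on (u,v): u_{n+1} = u_n + h·u', v_{n+1} = v_n + h·v'.
0.000000: (-1.400000, -1.040000); f=(-1.040000, 1.274000) → (-1.816000, -0.530400)
0.400000: (-1.816000, -0.530400); f=(-0.678400, 1.252560) → (-2.087360, -0.029376)
0.800000: (-2.087360, -0.029376); f=(-0.325376, 1.099498) → (-2.217510, 0.410423)
(u(1.2), v(1.2)) ≈ (-2.2175, 0.4104)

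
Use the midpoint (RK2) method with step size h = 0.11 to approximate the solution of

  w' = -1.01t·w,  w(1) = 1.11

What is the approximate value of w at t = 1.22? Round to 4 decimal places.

Midpoint: k1 = f(t_n, w_n); k2 = f(t_n + h/2, w_n + (h/2)·k1); w_{n+1} = w_n + h·k2.
t=1.000000, w=1.110000:
  k1 = f(1.000000, 1.110000) = -1.121100
  k2 = f(1.055000, 1.048339) = -1.117058
  w ← 1.110000 + 0.11·(-1.117058) = 0.987124
t=1.110000, w=0.987124:
  k1 = f(1.110000, 0.987124) = -1.106664
  k2 = f(1.165000, 0.926257) = -1.089880
  w ← 0.987124 + 0.11·(-1.089880) = 0.867237
w(1.22) ≈ 0.8672

0.8672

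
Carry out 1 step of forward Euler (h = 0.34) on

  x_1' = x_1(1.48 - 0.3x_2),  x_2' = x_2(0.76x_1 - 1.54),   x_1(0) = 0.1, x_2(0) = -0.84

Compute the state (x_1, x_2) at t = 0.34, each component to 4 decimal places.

0.1589, -0.4219

Euler on (x_1,x_2): x_1_{n+1} = x_1_n + h·x_1', x_2_{n+1} = x_2_n + h·x_2'.
0.000000: (0.100000, -0.840000); f=(0.173200, 1.229760) → (0.158888, -0.421882)
(x_1(0.34), x_2(0.34)) ≈ (0.1589, -0.4219)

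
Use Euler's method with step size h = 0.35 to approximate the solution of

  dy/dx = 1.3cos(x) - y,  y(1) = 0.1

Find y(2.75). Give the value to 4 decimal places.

Euler: y_{n+1} = y_n + h·f(x_n, y_n).
x=1.000000, y=0.100000: f=0.602393 → y ← 0.100000 + 0.35·0.602393 = 0.310838
x=1.350000, y=0.310838: f=-0.026129 → y ← 0.310838 + 0.35·(-0.026129) = 0.301692
x=1.700000, y=0.301692: f=-0.469190 → y ← 0.301692 + 0.35·(-0.469190) = 0.137476
x=2.050000, y=0.137476: f=-0.736870 → y ← 0.137476 + 0.35·(-0.736870) = -0.120429
x=2.400000, y=-0.120429: f=-0.838183 → y ← -0.120429 + 0.35·(-0.838183) = -0.413793
y(2.75) ≈ -0.4138

-0.4138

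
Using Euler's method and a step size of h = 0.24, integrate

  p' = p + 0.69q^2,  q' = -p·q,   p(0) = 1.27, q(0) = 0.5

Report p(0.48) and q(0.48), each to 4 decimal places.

Euler on (p,q): p_{n+1} = p_n + h·p', q_{n+1} = q_n + h·q'.
0.000000: (1.270000, 0.500000); f=(1.442500, -0.635000) → (1.616200, 0.347600)
0.240000: (1.616200, 0.347600); f=(1.699570, -0.561791) → (2.024097, 0.212770)
(p(0.48), q(0.48)) ≈ (2.0241, 0.2128)

2.0241, 0.2128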